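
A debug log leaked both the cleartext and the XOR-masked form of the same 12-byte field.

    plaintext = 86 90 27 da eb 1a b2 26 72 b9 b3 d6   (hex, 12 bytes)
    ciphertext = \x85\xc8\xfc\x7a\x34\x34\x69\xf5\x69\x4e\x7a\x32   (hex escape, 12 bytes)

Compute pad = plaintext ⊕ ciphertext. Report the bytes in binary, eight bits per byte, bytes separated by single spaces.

00000011 01011000 11011011 10100000 11011111 00101110 11011011 11010011 00011011 11110111 11001001 11100100

Since ciphertext = plaintext ⊕ pad, XORing both sides with plaintext gives pad = plaintext ⊕ ciphertext.
byte 0: 10000110 xor 10000101 = 00000011
byte 1: 10010000 xor 11001000 = 01011000
byte 2: 00100111 xor 11111100 = 11011011
byte 3: 11011010 xor 01111010 = 10100000
byte 4: 11101011 xor 00110100 = 11011111
byte 5: 00011010 xor 00110100 = 00101110
byte 6: 10110010 xor 01101001 = 11011011
byte 7: 00100110 xor 11110101 = 11010011
byte 8: 01110010 xor 01101001 = 00011011
byte 9: 10111001 xor 01001110 = 11110111
byte 10: 10110011 xor 01111010 = 11001001
byte 11: 11010110 xor 00110010 = 11100100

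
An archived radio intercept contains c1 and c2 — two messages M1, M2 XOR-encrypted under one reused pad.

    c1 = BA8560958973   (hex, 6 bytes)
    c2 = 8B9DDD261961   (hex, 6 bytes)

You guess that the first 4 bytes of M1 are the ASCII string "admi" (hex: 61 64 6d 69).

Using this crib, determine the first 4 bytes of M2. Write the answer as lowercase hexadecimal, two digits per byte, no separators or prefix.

First, c1 ⊕ c2 = (M1 ⊕ K) ⊕ (M2 ⊕ K) = M1 ⊕ M2, so the key drops out. Then M2 = (M1 ⊕ M2) ⊕ M1 over the first 4 bytes.
byte 0: (ba ⊕ 8b) ⊕ 61 = 31 ⊕ 61 = 50
byte 1: (85 ⊕ 9d) ⊕ 64 = 18 ⊕ 64 = 7c
byte 2: (60 ⊕ dd) ⊕ 6d = bd ⊕ 6d = d0
byte 3: (95 ⊕ 26) ⊕ 69 = b3 ⊕ 69 = da

507cd0da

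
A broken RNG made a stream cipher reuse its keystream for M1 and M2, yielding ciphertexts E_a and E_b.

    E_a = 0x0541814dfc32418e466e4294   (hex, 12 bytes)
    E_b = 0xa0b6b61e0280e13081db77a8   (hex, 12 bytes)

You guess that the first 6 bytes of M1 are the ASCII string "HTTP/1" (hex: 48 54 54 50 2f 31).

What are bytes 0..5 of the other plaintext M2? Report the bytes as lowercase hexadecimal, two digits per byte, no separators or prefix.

First, E_a ⊕ E_b = (M1 ⊕ K) ⊕ (M2 ⊕ K) = M1 ⊕ M2, so the key drops out. Then M2 = (M1 ⊕ M2) ⊕ M1 over the first 6 bytes.
byte 0: (05 xor a0) xor 48 = a5 xor 48 = ed
byte 1: (41 xor b6) xor 54 = f7 xor 54 = a3
byte 2: (81 xor b6) xor 54 = 37 xor 54 = 63
byte 3: (4d xor 1e) xor 50 = 53 xor 50 = 03
byte 4: (fc xor 02) xor 2f = fe xor 2f = d1
byte 5: (32 xor 80) xor 31 = b2 xor 31 = 83

eda36303d183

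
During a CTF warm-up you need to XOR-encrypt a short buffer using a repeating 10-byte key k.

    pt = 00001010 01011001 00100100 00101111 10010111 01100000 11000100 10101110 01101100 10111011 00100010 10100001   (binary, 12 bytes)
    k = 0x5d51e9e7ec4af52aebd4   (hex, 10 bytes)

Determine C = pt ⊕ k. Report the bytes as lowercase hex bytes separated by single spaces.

The 10-byte key repeats, so the effective keystream is 5d 51 e9 e7 ec 4a f5 2a eb d4 5d 51.
byte 0: 00001010 ^ 01011101 = 01010111
byte 1: 01011001 ^ 01010001 = 00001000
byte 2: 00100100 ^ 11101001 = 11001101
byte 3: 00101111 ^ 11100111 = 11001000
byte 4: 10010111 ^ 11101100 = 01111011
byte 5: 01100000 ^ 01001010 = 00101010
byte 6: 11000100 ^ 11110101 = 00110001
byte 7: 10101110 ^ 00101010 = 10000100
byte 8: 01101100 ^ 11101011 = 10000111
byte 9: 10111011 ^ 11010100 = 01101111
byte 10: 00100010 ^ 01011101 = 01111111
byte 11: 10100001 ^ 01010001 = 11110000

57 08 cd c8 7b 2a 31 84 87 6f 7f f0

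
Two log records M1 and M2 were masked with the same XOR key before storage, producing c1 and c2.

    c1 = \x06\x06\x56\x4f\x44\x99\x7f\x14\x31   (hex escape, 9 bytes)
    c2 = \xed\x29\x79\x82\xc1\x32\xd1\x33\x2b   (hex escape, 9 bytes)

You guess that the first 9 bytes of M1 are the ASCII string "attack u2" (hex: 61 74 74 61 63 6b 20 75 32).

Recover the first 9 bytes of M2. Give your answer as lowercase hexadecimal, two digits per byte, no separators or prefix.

First, c1 ⊕ c2 = (M1 ⊕ K) ⊕ (M2 ⊕ K) = M1 ⊕ M2, so the key drops out. Then M2 = (M1 ⊕ M2) ⊕ M1 over the first 9 bytes.
byte 0: (06 ⊕ ed) ⊕ 61 = eb ⊕ 61 = 8a
byte 1: (06 ⊕ 29) ⊕ 74 = 2f ⊕ 74 = 5b
byte 2: (56 ⊕ 79) ⊕ 74 = 2f ⊕ 74 = 5b
byte 3: (4f ⊕ 82) ⊕ 61 = cd ⊕ 61 = ac
byte 4: (44 ⊕ c1) ⊕ 63 = 85 ⊕ 63 = e6
byte 5: (99 ⊕ 32) ⊕ 6b = ab ⊕ 6b = c0
byte 6: (7f ⊕ d1) ⊕ 20 = ae ⊕ 20 = 8e
byte 7: (14 ⊕ 33) ⊕ 75 = 27 ⊕ 75 = 52
byte 8: (31 ⊕ 2b) ⊕ 32 = 1a ⊕ 32 = 28

8a5b5bace6c08e5228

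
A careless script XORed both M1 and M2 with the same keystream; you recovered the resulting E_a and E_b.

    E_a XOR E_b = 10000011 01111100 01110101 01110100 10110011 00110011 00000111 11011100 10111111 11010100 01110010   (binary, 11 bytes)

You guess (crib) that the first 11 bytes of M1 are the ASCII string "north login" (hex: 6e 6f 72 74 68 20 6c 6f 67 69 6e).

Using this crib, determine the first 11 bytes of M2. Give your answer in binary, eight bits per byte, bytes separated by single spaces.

Since E_a ⊕ E_b = M1 ⊕ M2, XORing with the guessed M1 bytes yields the corresponding M2 bytes: M2 = (E_a ⊕ E_b) ⊕ M1.
83 xor 6e = ed
7c xor 6f = 13
75 xor 72 = 07
74 xor 74 = 00
b3 xor 68 = db
33 xor 20 = 13
07 xor 6c = 6b
dc xor 6f = b3
bf xor 67 = d8
d4 xor 69 = bd
72 xor 6e = 1c

11101101 00010011 00000111 00000000 11011011 00010011 01101011 10110011 11011000 10111101 00011100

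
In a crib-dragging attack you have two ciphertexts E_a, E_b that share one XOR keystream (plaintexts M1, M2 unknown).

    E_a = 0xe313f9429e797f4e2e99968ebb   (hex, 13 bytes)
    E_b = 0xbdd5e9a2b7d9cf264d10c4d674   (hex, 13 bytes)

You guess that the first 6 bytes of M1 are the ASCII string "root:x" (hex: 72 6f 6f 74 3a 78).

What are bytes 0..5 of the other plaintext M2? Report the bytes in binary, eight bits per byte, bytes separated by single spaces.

00101100 10101001 01111111 10010100 00010011 11011000

First, E_a ⊕ E_b = (M1 ⊕ K) ⊕ (M2 ⊕ K) = M1 ⊕ M2, so the key drops out. Then M2 = (M1 ⊕ M2) ⊕ M1 over the first 6 bytes.
byte 0: (e3 ⊕ bd) ⊕ 72 = 5e ⊕ 72 = 2c
byte 1: (13 ⊕ d5) ⊕ 6f = c6 ⊕ 6f = a9
byte 2: (f9 ⊕ e9) ⊕ 6f = 10 ⊕ 6f = 7f
byte 3: (42 ⊕ a2) ⊕ 74 = e0 ⊕ 74 = 94
byte 4: (9e ⊕ b7) ⊕ 3a = 29 ⊕ 3a = 13
byte 5: (79 ⊕ d9) ⊕ 78 = a0 ⊕ 78 = d8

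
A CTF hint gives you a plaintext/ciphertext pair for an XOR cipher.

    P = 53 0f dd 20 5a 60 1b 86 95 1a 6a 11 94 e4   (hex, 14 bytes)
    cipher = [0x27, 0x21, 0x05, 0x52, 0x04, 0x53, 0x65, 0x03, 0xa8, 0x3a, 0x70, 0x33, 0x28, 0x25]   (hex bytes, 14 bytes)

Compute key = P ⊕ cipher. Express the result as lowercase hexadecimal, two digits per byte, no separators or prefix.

742ed8725e337e853d201a22bcc1

Since cipher = P ⊕ key, XORing both sides with P gives key = P ⊕ cipher.
53 ⊕ 27 = 74
0f ⊕ 21 = 2e
dd ⊕ 05 = d8
20 ⊕ 52 = 72
5a ⊕ 04 = 5e
60 ⊕ 53 = 33
1b ⊕ 65 = 7e
86 ⊕ 03 = 85
95 ⊕ a8 = 3d
1a ⊕ 3a = 20
6a ⊕ 70 = 1a
11 ⊕ 33 = 22
94 ⊕ 28 = bc
e4 ⊕ 25 = c1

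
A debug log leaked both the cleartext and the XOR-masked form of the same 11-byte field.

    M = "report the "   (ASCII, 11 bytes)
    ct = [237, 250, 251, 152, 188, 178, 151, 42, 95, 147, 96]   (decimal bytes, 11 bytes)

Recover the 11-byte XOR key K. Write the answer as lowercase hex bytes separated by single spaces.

9f 9f 8b f7 ce c6 b7 5e 37 f6 40

Since ct = M ⊕ K, XORing both sides with M gives K = M ⊕ ct.
72 xor ed = 9f
65 xor fa = 9f
70 xor fb = 8b
6f xor 98 = f7
72 xor bc = ce
74 xor b2 = c6
20 xor 97 = b7
74 xor 2a = 5e
68 xor 5f = 37
65 xor 93 = f6
20 xor 60 = 40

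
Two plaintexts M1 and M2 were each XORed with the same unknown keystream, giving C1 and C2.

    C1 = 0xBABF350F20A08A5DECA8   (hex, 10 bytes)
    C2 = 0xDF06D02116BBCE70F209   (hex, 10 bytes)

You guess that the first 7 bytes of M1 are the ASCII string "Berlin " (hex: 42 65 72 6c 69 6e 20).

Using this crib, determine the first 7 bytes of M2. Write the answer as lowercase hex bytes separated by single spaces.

27 dc 97 42 5f 75 64

First, C1 ⊕ C2 = (M1 ⊕ K) ⊕ (M2 ⊕ K) = M1 ⊕ M2, so the key drops out. Then M2 = (M1 ⊕ M2) ⊕ M1 over the first 7 bytes.
byte 0: (ba ^ df) ^ 42 = 65 ^ 42 = 27
byte 1: (bf ^ 06) ^ 65 = b9 ^ 65 = dc
byte 2: (35 ^ d0) ^ 72 = e5 ^ 72 = 97
byte 3: (0f ^ 21) ^ 6c = 2e ^ 6c = 42
byte 4: (20 ^ 16) ^ 69 = 36 ^ 69 = 5f
byte 5: (a0 ^ bb) ^ 6e = 1b ^ 6e = 75
byte 6: (8a ^ ce) ^ 20 = 44 ^ 20 = 64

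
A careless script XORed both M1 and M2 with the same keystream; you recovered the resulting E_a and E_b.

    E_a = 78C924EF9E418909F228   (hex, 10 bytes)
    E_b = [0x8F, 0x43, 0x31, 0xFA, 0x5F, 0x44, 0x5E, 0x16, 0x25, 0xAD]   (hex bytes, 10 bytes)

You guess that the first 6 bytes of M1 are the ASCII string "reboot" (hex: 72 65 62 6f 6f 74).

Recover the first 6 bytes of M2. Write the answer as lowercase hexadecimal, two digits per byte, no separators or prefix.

85ef777aae71

First, E_a ⊕ E_b = (M1 ⊕ K) ⊕ (M2 ⊕ K) = M1 ⊕ M2, so the key drops out. Then M2 = (M1 ⊕ M2) ⊕ M1 over the first 6 bytes.
byte 0: (78 ^ 8f) ^ 72 = f7 ^ 72 = 85
byte 1: (c9 ^ 43) ^ 65 = 8a ^ 65 = ef
byte 2: (24 ^ 31) ^ 62 = 15 ^ 62 = 77
byte 3: (ef ^ fa) ^ 6f = 15 ^ 6f = 7a
byte 4: (9e ^ 5f) ^ 6f = c1 ^ 6f = ae
byte 5: (41 ^ 44) ^ 74 = 05 ^ 74 = 71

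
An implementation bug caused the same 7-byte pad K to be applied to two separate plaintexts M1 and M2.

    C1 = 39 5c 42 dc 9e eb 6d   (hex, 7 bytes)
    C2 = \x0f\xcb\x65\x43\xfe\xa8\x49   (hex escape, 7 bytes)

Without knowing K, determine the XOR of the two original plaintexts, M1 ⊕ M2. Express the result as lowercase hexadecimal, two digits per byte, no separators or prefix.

C1 ⊕ C2 = (M1 ⊕ K) ⊕ (M2 ⊕ K) = M1 ⊕ M2 — the shared key cancels under XOR.
39 ⊕ 0f = 36
5c ⊕ cb = 97
42 ⊕ 65 = 27
dc ⊕ 43 = 9f
9e ⊕ fe = 60
eb ⊕ a8 = 43
6d ⊕ 49 = 24

3697279f604324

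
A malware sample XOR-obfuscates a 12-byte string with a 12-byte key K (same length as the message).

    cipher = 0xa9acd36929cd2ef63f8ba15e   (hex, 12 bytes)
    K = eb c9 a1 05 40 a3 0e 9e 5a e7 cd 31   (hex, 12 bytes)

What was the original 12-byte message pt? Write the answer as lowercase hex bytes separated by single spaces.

42 65 72 6c 69 6e 20 68 65 6c 6c 6f

byte 0: a9 ⊕ eb = 42
byte 1: ac ⊕ c9 = 65
byte 2: d3 ⊕ a1 = 72
byte 3: 69 ⊕ 05 = 6c
byte 4: 29 ⊕ 40 = 69
byte 5: cd ⊕ a3 = 6e
byte 6: 2e ⊕ 0e = 20
byte 7: f6 ⊕ 9e = 68
byte 8: 3f ⊕ 5a = 65
byte 9: 8b ⊕ e7 = 6c
byte 10: a1 ⊕ cd = 6c
byte 11: 5e ⊕ 31 = 6f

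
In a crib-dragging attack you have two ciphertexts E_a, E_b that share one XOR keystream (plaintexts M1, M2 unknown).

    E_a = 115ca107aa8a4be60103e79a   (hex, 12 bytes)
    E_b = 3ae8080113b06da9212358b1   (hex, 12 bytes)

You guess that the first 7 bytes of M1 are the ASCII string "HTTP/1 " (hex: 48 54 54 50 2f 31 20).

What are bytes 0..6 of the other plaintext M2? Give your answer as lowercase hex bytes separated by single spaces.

63 e0 fd 56 96 0b 06

First, E_a ⊕ E_b = (M1 ⊕ K) ⊕ (M2 ⊕ K) = M1 ⊕ M2, so the key drops out. Then M2 = (M1 ⊕ M2) ⊕ M1 over the first 7 bytes.
byte 0: (11 XOR 3a) XOR 48 = 2b XOR 48 = 63
byte 1: (5c XOR e8) XOR 54 = b4 XOR 54 = e0
byte 2: (a1 XOR 08) XOR 54 = a9 XOR 54 = fd
byte 3: (07 XOR 01) XOR 50 = 06 XOR 50 = 56
byte 4: (aa XOR 13) XOR 2f = b9 XOR 2f = 96
byte 5: (8a XOR b0) XOR 31 = 3a XOR 31 = 0b
byte 6: (4b XOR 6d) XOR 20 = 26 XOR 20 = 06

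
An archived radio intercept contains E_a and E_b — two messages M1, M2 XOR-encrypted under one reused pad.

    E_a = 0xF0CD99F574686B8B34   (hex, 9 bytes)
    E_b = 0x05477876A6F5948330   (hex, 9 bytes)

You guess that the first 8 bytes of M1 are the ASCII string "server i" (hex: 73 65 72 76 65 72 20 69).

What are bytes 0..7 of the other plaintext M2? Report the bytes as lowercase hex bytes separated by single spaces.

First, E_a ⊕ E_b = (M1 ⊕ K) ⊕ (M2 ⊕ K) = M1 ⊕ M2, so the key drops out. Then M2 = (M1 ⊕ M2) ⊕ M1 over the first 8 bytes.
byte 0: (f0 xor 05) xor 73 = f5 xor 73 = 86
byte 1: (cd xor 47) xor 65 = 8a xor 65 = ef
byte 2: (99 xor 78) xor 72 = e1 xor 72 = 93
byte 3: (f5 xor 76) xor 76 = 83 xor 76 = f5
byte 4: (74 xor a6) xor 65 = d2 xor 65 = b7
byte 5: (68 xor f5) xor 72 = 9d xor 72 = ef
byte 6: (6b xor 94) xor 20 = ff xor 20 = df
byte 7: (8b xor 83) xor 69 = 08 xor 69 = 61

86 ef 93 f5 b7 ef df 61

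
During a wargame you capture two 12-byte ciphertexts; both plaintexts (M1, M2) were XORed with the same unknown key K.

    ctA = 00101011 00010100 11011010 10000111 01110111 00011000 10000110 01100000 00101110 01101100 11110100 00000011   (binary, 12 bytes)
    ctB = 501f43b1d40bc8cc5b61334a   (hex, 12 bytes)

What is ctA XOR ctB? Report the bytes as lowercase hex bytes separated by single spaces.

7b 0b 99 36 a3 13 4e ac 75 0d c7 49

ctA ⊕ ctB = (M1 ⊕ K) ⊕ (M2 ⊕ K) = M1 ⊕ M2 — the shared key cancels under XOR.
byte 0: 00101011 xor 01010000 = 01111011
byte 1: 00010100 xor 00011111 = 00001011
byte 2: 11011010 xor 01000011 = 10011001
byte 3: 10000111 xor 10110001 = 00110110
byte 4: 01110111 xor 11010100 = 10100011
byte 5: 00011000 xor 00001011 = 00010011
byte 6: 10000110 xor 11001000 = 01001110
byte 7: 01100000 xor 11001100 = 10101100
byte 8: 00101110 xor 01011011 = 01110101
byte 9: 01101100 xor 01100001 = 00001101
byte 10: 11110100 xor 00110011 = 11000111
byte 11: 00000011 xor 01001010 = 01001001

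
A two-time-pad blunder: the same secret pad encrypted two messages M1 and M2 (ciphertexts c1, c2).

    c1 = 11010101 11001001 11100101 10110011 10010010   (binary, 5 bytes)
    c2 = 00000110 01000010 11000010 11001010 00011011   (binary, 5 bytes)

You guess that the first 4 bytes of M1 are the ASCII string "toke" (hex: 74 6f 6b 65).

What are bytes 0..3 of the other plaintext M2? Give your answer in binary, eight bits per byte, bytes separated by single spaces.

10100111 11100100 01001100 00011100

First, c1 ⊕ c2 = (M1 ⊕ K) ⊕ (M2 ⊕ K) = M1 ⊕ M2, so the key drops out. Then M2 = (M1 ⊕ M2) ⊕ M1 over the first 4 bytes.
byte 0: (d5 ^ 06) ^ 74 = d3 ^ 74 = a7
byte 1: (c9 ^ 42) ^ 6f = 8b ^ 6f = e4
byte 2: (e5 ^ c2) ^ 6b = 27 ^ 6b = 4c
byte 3: (b3 ^ ca) ^ 65 = 79 ^ 65 = 1c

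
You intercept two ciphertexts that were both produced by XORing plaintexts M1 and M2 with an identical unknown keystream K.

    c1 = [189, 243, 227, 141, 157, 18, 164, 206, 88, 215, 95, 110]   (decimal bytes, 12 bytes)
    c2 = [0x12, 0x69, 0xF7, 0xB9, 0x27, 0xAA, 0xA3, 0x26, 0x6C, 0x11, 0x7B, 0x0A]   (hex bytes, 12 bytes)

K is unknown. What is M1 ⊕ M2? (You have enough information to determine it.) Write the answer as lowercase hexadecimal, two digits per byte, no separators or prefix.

af9a1434bab807e834c62464

c1 ⊕ c2 = (M1 ⊕ K) ⊕ (M2 ⊕ K) = M1 ⊕ M2 — the shared key cancels under XOR.
byte 0: bd ^ 12 = af
byte 1: f3 ^ 69 = 9a
byte 2: e3 ^ f7 = 14
byte 3: 8d ^ b9 = 34
byte 4: 9d ^ 27 = ba
byte 5: 12 ^ aa = b8
byte 6: a4 ^ a3 = 07
byte 7: ce ^ 26 = e8
byte 8: 58 ^ 6c = 34
byte 9: d7 ^ 11 = c6
byte 10: 5f ^ 7b = 24
byte 11: 6e ^ 0a = 64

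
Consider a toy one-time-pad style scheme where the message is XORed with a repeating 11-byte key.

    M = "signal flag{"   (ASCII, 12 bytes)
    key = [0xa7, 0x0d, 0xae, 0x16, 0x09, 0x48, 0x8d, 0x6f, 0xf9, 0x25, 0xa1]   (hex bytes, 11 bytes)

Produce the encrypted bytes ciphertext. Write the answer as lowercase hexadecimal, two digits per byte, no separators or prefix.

d464c9786824ad099544c6dc

The 11-byte key repeats, so the effective keystream is a7 0d ae 16 09 48 8d 6f f9 25 a1 a7.
byte 0: 01110011 xor 10100111 = 11010100
byte 1: 01101001 xor 00001101 = 01100100
byte 2: 01100111 xor 10101110 = 11001001
byte 3: 01101110 xor 00010110 = 01111000
byte 4: 01100001 xor 00001001 = 01101000
byte 5: 01101100 xor 01001000 = 00100100
byte 6: 00100000 xor 10001101 = 10101101
byte 7: 01100110 xor 01101111 = 00001001
byte 8: 01101100 xor 11111001 = 10010101
byte 9: 01100001 xor 00100101 = 01000100
byte 10: 01100111 xor 10100001 = 11000110
byte 11: 01111011 xor 10100111 = 11011100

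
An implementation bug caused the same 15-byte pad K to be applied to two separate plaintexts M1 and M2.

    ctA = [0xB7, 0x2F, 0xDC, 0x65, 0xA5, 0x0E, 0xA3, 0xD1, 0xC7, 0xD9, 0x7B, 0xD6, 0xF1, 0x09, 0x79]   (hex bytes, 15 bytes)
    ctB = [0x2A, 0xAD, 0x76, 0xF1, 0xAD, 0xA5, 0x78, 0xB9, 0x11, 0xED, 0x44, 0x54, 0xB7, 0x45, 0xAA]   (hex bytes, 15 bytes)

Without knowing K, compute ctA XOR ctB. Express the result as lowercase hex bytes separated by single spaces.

9d 82 aa 94 08 ab db 68 d6 34 3f 82 46 4c d3

ctA ⊕ ctB = (M1 ⊕ K) ⊕ (M2 ⊕ K) = M1 ⊕ M2 — the shared key cancels under XOR.
byte 0: b7 XOR 2a = 9d
byte 1: 2f XOR ad = 82
byte 2: dc XOR 76 = aa
byte 3: 65 XOR f1 = 94
byte 4: a5 XOR ad = 08
byte 5: 0e XOR a5 = ab
byte 6: a3 XOR 78 = db
byte 7: d1 XOR b9 = 68
byte 8: c7 XOR 11 = d6
byte 9: d9 XOR ed = 34
byte 10: 7b XOR 44 = 3f
byte 11: d6 XOR 54 = 82
byte 12: f1 XOR b7 = 46
byte 13: 09 XOR 45 = 4c
byte 14: 79 XOR aa = d3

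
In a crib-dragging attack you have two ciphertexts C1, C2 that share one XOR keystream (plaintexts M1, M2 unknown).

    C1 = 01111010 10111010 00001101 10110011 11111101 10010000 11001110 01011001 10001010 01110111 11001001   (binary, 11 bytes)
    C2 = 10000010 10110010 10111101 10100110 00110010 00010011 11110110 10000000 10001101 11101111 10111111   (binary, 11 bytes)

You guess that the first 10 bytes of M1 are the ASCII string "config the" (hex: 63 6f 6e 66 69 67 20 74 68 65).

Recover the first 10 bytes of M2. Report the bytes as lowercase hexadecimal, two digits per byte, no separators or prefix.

First, C1 ⊕ C2 = (M1 ⊕ K) ⊕ (M2 ⊕ K) = M1 ⊕ M2, so the key drops out. Then M2 = (M1 ⊕ M2) ⊕ M1 over the first 10 bytes.
byte 0: (7a ^ 82) ^ 63 = f8 ^ 63 = 9b
byte 1: (ba ^ b2) ^ 6f = 08 ^ 6f = 67
byte 2: (0d ^ bd) ^ 6e = b0 ^ 6e = de
byte 3: (b3 ^ a6) ^ 66 = 15 ^ 66 = 73
byte 4: (fd ^ 32) ^ 69 = cf ^ 69 = a6
byte 5: (90 ^ 13) ^ 67 = 83 ^ 67 = e4
byte 6: (ce ^ f6) ^ 20 = 38 ^ 20 = 18
byte 7: (59 ^ 80) ^ 74 = d9 ^ 74 = ad
byte 8: (8a ^ 8d) ^ 68 = 07 ^ 68 = 6f
byte 9: (77 ^ ef) ^ 65 = 98 ^ 65 = fd

9b67de73a6e418ad6ffd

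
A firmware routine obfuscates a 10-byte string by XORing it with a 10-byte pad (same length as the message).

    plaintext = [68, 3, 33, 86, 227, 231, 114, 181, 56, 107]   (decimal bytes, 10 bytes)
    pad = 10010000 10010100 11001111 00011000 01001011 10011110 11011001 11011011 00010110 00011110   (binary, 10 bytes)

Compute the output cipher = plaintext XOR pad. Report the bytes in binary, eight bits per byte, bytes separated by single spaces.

XOR is its own inverse, so applying the key byte-wise gives the result directly.
01000100 ⊕ 10010000 = 11010100
00000011 ⊕ 10010100 = 10010111
00100001 ⊕ 11001111 = 11101110
01010110 ⊕ 00011000 = 01001110
11100011 ⊕ 01001011 = 10101000
11100111 ⊕ 10011110 = 01111001
01110010 ⊕ 11011001 = 10101011
10110101 ⊕ 11011011 = 01101110
00111000 ⊕ 00010110 = 00101110
01101011 ⊕ 00011110 = 01110101

11010100 10010111 11101110 01001110 10101000 01111001 10101011 01101110 00101110 01110101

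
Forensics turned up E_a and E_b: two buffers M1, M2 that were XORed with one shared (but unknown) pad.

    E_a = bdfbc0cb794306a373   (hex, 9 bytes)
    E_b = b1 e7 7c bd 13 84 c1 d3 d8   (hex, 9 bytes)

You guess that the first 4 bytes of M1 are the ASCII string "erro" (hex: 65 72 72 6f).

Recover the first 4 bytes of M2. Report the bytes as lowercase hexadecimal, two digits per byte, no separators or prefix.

696ece19

First, E_a ⊕ E_b = (M1 ⊕ K) ⊕ (M2 ⊕ K) = M1 ⊕ M2, so the key drops out. Then M2 = (M1 ⊕ M2) ⊕ M1 over the first 4 bytes.
byte 0: (bd ^ b1) ^ 65 = 0c ^ 65 = 69
byte 1: (fb ^ e7) ^ 72 = 1c ^ 72 = 6e
byte 2: (c0 ^ 7c) ^ 72 = bc ^ 72 = ce
byte 3: (cb ^ bd) ^ 6f = 76 ^ 6f = 19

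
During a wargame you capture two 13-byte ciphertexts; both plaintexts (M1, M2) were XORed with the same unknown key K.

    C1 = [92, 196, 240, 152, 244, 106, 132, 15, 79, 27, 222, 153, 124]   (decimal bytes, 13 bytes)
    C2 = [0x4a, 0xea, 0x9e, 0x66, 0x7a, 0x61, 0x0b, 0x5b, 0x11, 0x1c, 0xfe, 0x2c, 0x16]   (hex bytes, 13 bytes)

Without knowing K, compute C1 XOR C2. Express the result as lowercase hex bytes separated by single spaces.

16 2e 6e fe 8e 0b 8f 54 5e 07 20 b5 6a

C1 ⊕ C2 = (M1 ⊕ K) ⊕ (M2 ⊕ K) = M1 ⊕ M2 — the shared key cancels under XOR.
5c ⊕ 4a = 16
c4 ⊕ ea = 2e
f0 ⊕ 9e = 6e
98 ⊕ 66 = fe
f4 ⊕ 7a = 8e
6a ⊕ 61 = 0b
84 ⊕ 0b = 8f
0f ⊕ 5b = 54
4f ⊕ 11 = 5e
1b ⊕ 1c = 07
de ⊕ fe = 20
99 ⊕ 2c = b5
7c ⊕ 16 = 6a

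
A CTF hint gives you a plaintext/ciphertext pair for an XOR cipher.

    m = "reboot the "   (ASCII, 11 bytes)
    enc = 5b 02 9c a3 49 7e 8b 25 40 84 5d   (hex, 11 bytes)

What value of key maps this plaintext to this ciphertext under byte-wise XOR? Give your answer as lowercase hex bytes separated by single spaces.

Since enc = m ⊕ key, XORing both sides with m gives key = m ⊕ enc.
114 ^  91 =  41
101 ^   2 = 103
 98 ^ 156 = 254
111 ^ 163 = 204
111 ^  73 =  38
116 ^ 126 =  10
 32 ^ 139 = 171
116 ^  37 =  81
104 ^  64 =  40
101 ^ 132 = 225
 32 ^  93 = 125

29 67 fe cc 26 0a ab 51 28 e1 7d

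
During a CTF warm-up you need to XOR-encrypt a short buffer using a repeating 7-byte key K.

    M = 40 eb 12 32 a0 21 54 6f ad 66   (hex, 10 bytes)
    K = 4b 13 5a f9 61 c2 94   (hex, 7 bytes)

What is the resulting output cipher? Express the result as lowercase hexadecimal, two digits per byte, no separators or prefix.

The 7-byte key repeats, so the effective keystream is 4b 13 5a f9 61 c2 94 4b 13 5a.
byte 0: 01000000 xor 01001011 = 00001011
byte 1: 11101011 xor 00010011 = 11111000
byte 2: 00010010 xor 01011010 = 01001000
byte 3: 00110010 xor 11111001 = 11001011
byte 4: 10100000 xor 01100001 = 11000001
byte 5: 00100001 xor 11000010 = 11100011
byte 6: 01010100 xor 10010100 = 11000000
byte 7: 01101111 xor 01001011 = 00100100
byte 8: 10101101 xor 00010011 = 10111110
byte 9: 01100110 xor 01011010 = 00111100

0bf848cbc1e3c024be3c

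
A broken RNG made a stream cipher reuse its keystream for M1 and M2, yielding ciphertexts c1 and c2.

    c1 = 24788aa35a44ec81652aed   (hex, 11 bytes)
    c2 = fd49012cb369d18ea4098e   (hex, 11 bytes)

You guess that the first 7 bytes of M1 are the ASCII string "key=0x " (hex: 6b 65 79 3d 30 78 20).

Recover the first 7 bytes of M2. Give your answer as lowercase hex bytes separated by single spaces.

First, c1 ⊕ c2 = (M1 ⊕ K) ⊕ (M2 ⊕ K) = M1 ⊕ M2, so the key drops out. Then M2 = (M1 ⊕ M2) ⊕ M1 over the first 7 bytes.
byte 0: (24 XOR fd) XOR 6b = d9 XOR 6b = b2
byte 1: (78 XOR 49) XOR 65 = 31 XOR 65 = 54
byte 2: (8a XOR 01) XOR 79 = 8b XOR 79 = f2
byte 3: (a3 XOR 2c) XOR 3d = 8f XOR 3d = b2
byte 4: (5a XOR b3) XOR 30 = e9 XOR 30 = d9
byte 5: (44 XOR 69) XOR 78 = 2d XOR 78 = 55
byte 6: (ec XOR d1) XOR 20 = 3d XOR 20 = 1d

b2 54 f2 b2 d9 55 1d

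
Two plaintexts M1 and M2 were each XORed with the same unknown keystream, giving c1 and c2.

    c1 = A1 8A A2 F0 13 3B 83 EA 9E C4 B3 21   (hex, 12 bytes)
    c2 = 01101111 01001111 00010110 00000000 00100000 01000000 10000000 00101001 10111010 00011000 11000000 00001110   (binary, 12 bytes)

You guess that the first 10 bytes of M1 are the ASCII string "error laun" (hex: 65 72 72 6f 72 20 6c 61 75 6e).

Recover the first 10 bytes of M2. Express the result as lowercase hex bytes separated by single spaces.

First, c1 ⊕ c2 = (M1 ⊕ K) ⊕ (M2 ⊕ K) = M1 ⊕ M2, so the key drops out. Then M2 = (M1 ⊕ M2) ⊕ M1 over the first 10 bytes.
byte 0: (a1 XOR 6f) XOR 65 = ce XOR 65 = ab
byte 1: (8a XOR 4f) XOR 72 = c5 XOR 72 = b7
byte 2: (a2 XOR 16) XOR 72 = b4 XOR 72 = c6
byte 3: (f0 XOR 00) XOR 6f = f0 XOR 6f = 9f
byte 4: (13 XOR 20) XOR 72 = 33 XOR 72 = 41
byte 5: (3b XOR 40) XOR 20 = 7b XOR 20 = 5b
byte 6: (83 XOR 80) XOR 6c = 03 XOR 6c = 6f
byte 7: (ea XOR 29) XOR 61 = c3 XOR 61 = a2
byte 8: (9e XOR ba) XOR 75 = 24 XOR 75 = 51
byte 9: (c4 XOR 18) XOR 6e = dc XOR 6e = b2

ab b7 c6 9f 41 5b 6f a2 51 b2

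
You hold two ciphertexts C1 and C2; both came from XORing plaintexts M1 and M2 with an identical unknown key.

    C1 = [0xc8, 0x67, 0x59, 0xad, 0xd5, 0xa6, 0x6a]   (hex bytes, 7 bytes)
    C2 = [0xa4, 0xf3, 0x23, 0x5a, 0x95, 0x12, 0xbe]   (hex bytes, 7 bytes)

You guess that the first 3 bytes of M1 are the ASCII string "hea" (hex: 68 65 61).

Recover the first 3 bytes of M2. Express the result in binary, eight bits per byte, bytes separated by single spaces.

First, C1 ⊕ C2 = (M1 ⊕ K) ⊕ (M2 ⊕ K) = M1 ⊕ M2, so the key drops out. Then M2 = (M1 ⊕ M2) ⊕ M1 over the first 3 bytes.
byte 0: (c8 ⊕ a4) ⊕ 68 = 6c ⊕ 68 = 04
byte 1: (67 ⊕ f3) ⊕ 65 = 94 ⊕ 65 = f1
byte 2: (59 ⊕ 23) ⊕ 61 = 7a ⊕ 61 = 1b

00000100 11110001 00011011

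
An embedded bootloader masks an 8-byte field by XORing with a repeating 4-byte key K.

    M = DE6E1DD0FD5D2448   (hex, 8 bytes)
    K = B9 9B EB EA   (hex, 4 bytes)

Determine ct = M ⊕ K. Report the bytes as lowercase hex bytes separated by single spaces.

The 4-byte key repeats, so the effective keystream is b9 9b eb ea b9 9b eb ea.
byte 0: 11011110 ^ 10111001 = 01100111
byte 1: 01101110 ^ 10011011 = 11110101
byte 2: 00011101 ^ 11101011 = 11110110
byte 3: 11010000 ^ 11101010 = 00111010
byte 4: 11111101 ^ 10111001 = 01000100
byte 5: 01011101 ^ 10011011 = 11000110
byte 6: 00100100 ^ 11101011 = 11001111
byte 7: 01001000 ^ 11101010 = 10100010

67 f5 f6 3a 44 c6 cf a2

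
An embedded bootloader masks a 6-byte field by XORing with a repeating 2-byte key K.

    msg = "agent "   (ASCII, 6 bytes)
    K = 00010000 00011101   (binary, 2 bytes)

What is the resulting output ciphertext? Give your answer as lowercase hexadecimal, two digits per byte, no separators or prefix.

717a7573643d

The 2-byte key repeats, so the effective keystream is 10 1d 10 1d 10 1d.
byte 0: 61 XOR 10 = 71
byte 1: 67 XOR 1d = 7a
byte 2: 65 XOR 10 = 75
byte 3: 6e XOR 1d = 73
byte 4: 74 XOR 10 = 64
byte 5: 20 XOR 1d = 3d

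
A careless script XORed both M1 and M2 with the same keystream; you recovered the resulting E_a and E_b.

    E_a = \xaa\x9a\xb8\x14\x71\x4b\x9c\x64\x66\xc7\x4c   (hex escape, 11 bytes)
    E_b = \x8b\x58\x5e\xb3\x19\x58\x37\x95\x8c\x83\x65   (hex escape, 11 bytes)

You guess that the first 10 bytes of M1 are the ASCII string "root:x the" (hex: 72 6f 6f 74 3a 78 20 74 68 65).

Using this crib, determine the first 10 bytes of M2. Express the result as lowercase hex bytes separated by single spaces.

53 ad 89 d3 52 6b 8b 85 82 21

First, E_a ⊕ E_b = (M1 ⊕ K) ⊕ (M2 ⊕ K) = M1 ⊕ M2, so the key drops out. Then M2 = (M1 ⊕ M2) ⊕ M1 over the first 10 bytes.
byte 0: (aa ⊕ 8b) ⊕ 72 = 21 ⊕ 72 = 53
byte 1: (9a ⊕ 58) ⊕ 6f = c2 ⊕ 6f = ad
byte 2: (b8 ⊕ 5e) ⊕ 6f = e6 ⊕ 6f = 89
byte 3: (14 ⊕ b3) ⊕ 74 = a7 ⊕ 74 = d3
byte 4: (71 ⊕ 19) ⊕ 3a = 68 ⊕ 3a = 52
byte 5: (4b ⊕ 58) ⊕ 78 = 13 ⊕ 78 = 6b
byte 6: (9c ⊕ 37) ⊕ 20 = ab ⊕ 20 = 8b
byte 7: (64 ⊕ 95) ⊕ 74 = f1 ⊕ 74 = 85
byte 8: (66 ⊕ 8c) ⊕ 68 = ea ⊕ 68 = 82
byte 9: (c7 ⊕ 83) ⊕ 65 = 44 ⊕ 65 = 21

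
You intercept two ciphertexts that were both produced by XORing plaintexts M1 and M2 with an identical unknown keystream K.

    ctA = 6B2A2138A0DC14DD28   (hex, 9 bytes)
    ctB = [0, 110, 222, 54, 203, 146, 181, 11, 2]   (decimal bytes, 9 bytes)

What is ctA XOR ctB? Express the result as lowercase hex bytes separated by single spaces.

ctA ⊕ ctB = (M1 ⊕ K) ⊕ (M2 ⊕ K) = M1 ⊕ M2 — the shared key cancels under XOR.
6b ⊕ 00 = 6b
2a ⊕ 6e = 44
21 ⊕ de = ff
38 ⊕ 36 = 0e
a0 ⊕ cb = 6b
dc ⊕ 92 = 4e
14 ⊕ b5 = a1
dd ⊕ 0b = d6
28 ⊕ 02 = 2a

6b 44 ff 0e 6b 4e a1 d6 2a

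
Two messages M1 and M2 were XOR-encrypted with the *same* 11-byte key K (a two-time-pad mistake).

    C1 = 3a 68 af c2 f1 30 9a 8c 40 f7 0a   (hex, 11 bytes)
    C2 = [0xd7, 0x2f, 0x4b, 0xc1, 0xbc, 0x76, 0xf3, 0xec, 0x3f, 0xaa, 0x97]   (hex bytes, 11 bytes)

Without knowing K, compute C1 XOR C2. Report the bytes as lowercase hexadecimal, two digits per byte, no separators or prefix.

C1 ⊕ C2 = (M1 ⊕ K) ⊕ (M2 ⊕ K) = M1 ⊕ M2 — the shared key cancels under XOR.
3a xor d7 = ed
68 xor 2f = 47
af xor 4b = e4
c2 xor c1 = 03
f1 xor bc = 4d
30 xor 76 = 46
9a xor f3 = 69
8c xor ec = 60
40 xor 3f = 7f
f7 xor aa = 5d
0a xor 97 = 9d

ed47e4034d4669607f5d9d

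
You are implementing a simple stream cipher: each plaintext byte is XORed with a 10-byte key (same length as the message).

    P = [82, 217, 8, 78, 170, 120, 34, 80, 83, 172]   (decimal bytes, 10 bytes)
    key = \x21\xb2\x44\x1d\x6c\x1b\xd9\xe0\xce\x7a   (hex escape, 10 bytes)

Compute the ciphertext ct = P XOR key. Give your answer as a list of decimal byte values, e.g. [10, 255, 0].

[115, 107, 76, 83, 198, 99, 251, 176, 157, 214]

XOR is its own inverse, so applying the key byte-wise gives the result directly.
52 ⊕ 21 = 73
d9 ⊕ b2 = 6b
08 ⊕ 44 = 4c
4e ⊕ 1d = 53
aa ⊕ 6c = c6
78 ⊕ 1b = 63
22 ⊕ d9 = fb
50 ⊕ e0 = b0
53 ⊕ ce = 9d
ac ⊕ 7a = d6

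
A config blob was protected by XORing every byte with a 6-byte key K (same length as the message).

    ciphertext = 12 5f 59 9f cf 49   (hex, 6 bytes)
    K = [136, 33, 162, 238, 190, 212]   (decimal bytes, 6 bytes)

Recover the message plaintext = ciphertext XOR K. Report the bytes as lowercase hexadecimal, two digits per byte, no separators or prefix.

12 xor 88 = 9a
5f xor 21 = 7e
59 xor a2 = fb
9f xor ee = 71
cf xor be = 71
49 xor d4 = 9d

9a7efb71719d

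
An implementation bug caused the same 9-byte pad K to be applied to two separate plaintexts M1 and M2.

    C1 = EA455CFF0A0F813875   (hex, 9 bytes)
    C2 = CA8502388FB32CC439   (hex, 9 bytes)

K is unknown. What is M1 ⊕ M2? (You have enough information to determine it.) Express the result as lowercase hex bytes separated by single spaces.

20 c0 5e c7 85 bc ad fc 4c

C1 ⊕ C2 = (M1 ⊕ K) ⊕ (M2 ⊕ K) = M1 ⊕ M2 — the shared key cancels under XOR.
ea ^ ca = 20
45 ^ 85 = c0
5c ^ 02 = 5e
ff ^ 38 = c7
0a ^ 8f = 85
0f ^ b3 = bc
81 ^ 2c = ad
38 ^ c4 = fc
75 ^ 39 = 4c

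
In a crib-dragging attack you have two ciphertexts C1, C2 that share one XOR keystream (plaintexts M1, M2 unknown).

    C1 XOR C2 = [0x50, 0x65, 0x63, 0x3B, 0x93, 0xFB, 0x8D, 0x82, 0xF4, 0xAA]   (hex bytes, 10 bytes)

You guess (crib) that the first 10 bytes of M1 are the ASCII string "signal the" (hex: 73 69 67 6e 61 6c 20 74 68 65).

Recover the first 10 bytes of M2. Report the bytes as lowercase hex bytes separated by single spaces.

23 0c 04 55 f2 97 ad f6 9c cf

Since C1 ⊕ C2 = M1 ⊕ M2, XORing with the guessed M1 bytes yields the corresponding M2 bytes: M2 = (C1 ⊕ C2) ⊕ M1.
 80 ^ 115 =  35
101 ^ 105 =  12
 99 ^ 103 =   4
 59 ^ 110 =  85
147 ^  97 = 242
251 ^ 108 = 151
141 ^  32 = 173
130 ^ 116 = 246
244 ^ 104 = 156
170 ^ 101 = 207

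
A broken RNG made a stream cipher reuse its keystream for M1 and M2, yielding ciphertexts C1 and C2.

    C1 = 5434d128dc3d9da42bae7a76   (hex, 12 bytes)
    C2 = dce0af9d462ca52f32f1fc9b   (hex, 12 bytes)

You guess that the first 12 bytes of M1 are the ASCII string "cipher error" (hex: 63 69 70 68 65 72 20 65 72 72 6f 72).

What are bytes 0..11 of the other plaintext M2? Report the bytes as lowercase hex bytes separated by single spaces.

eb bd 0e dd ff 63 18 ee 6b 2d e9 9f

First, C1 ⊕ C2 = (M1 ⊕ K) ⊕ (M2 ⊕ K) = M1 ⊕ M2, so the key drops out. Then M2 = (M1 ⊕ M2) ⊕ M1 over the first 12 bytes.
byte 0: (54 ⊕ dc) ⊕ 63 = 88 ⊕ 63 = eb
byte 1: (34 ⊕ e0) ⊕ 69 = d4 ⊕ 69 = bd
byte 2: (d1 ⊕ af) ⊕ 70 = 7e ⊕ 70 = 0e
byte 3: (28 ⊕ 9d) ⊕ 68 = b5 ⊕ 68 = dd
byte 4: (dc ⊕ 46) ⊕ 65 = 9a ⊕ 65 = ff
byte 5: (3d ⊕ 2c) ⊕ 72 = 11 ⊕ 72 = 63
byte 6: (9d ⊕ a5) ⊕ 20 = 38 ⊕ 20 = 18
byte 7: (a4 ⊕ 2f) ⊕ 65 = 8b ⊕ 65 = ee
byte 8: (2b ⊕ 32) ⊕ 72 = 19 ⊕ 72 = 6b
byte 9: (ae ⊕ f1) ⊕ 72 = 5f ⊕ 72 = 2d
byte 10: (7a ⊕ fc) ⊕ 6f = 86 ⊕ 6f = e9
byte 11: (76 ⊕ 9b) ⊕ 72 = ed ⊕ 72 = 9f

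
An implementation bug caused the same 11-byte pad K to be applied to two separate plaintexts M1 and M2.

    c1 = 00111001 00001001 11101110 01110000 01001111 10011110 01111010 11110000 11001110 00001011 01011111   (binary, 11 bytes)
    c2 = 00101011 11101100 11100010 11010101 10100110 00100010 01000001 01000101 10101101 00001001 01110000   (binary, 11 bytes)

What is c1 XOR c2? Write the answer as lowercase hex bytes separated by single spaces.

12 e5 0c a5 e9 bc 3b b5 63 02 2f

c1 ⊕ c2 = (M1 ⊕ K) ⊕ (M2 ⊕ K) = M1 ⊕ M2 — the shared key cancels under XOR.
 57 XOR  43 =  18
  9 XOR 236 = 229
238 XOR 226 =  12
112 XOR 213 = 165
 79 XOR 166 = 233
158 XOR  34 = 188
122 XOR  65 =  59
240 XOR  69 = 181
206 XOR 173 =  99
 11 XOR   9 =   2
 95 XOR 112 =  47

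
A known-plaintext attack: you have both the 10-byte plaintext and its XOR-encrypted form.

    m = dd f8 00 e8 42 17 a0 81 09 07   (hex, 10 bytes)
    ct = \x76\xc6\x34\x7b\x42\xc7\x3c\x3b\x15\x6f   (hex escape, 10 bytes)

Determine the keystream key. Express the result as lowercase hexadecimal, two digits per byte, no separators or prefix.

Since ct = m ⊕ key, XORing both sides with m gives key = m ⊕ ct.
dd ^ 76 = ab
f8 ^ c6 = 3e
00 ^ 34 = 34
e8 ^ 7b = 93
42 ^ 42 = 00
17 ^ c7 = d0
a0 ^ 3c = 9c
81 ^ 3b = ba
09 ^ 15 = 1c
07 ^ 6f = 68

ab3e349300d09cba1c68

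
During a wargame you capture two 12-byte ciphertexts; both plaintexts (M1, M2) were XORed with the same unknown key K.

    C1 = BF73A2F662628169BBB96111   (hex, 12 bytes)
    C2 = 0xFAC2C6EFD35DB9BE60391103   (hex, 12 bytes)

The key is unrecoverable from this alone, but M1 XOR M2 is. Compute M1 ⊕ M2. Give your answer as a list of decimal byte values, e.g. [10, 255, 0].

[69, 177, 100, 25, 177, 63, 56, 215, 219, 128, 112, 18]

C1 ⊕ C2 = (M1 ⊕ K) ⊕ (M2 ⊕ K) = M1 ⊕ M2 — the shared key cancels under XOR.
byte 0: bf ⊕ fa = 45
byte 1: 73 ⊕ c2 = b1
byte 2: a2 ⊕ c6 = 64
byte 3: f6 ⊕ ef = 19
byte 4: 62 ⊕ d3 = b1
byte 5: 62 ⊕ 5d = 3f
byte 6: 81 ⊕ b9 = 38
byte 7: 69 ⊕ be = d7
byte 8: bb ⊕ 60 = db
byte 9: b9 ⊕ 39 = 80
byte 10: 61 ⊕ 11 = 70
byte 11: 11 ⊕ 03 = 12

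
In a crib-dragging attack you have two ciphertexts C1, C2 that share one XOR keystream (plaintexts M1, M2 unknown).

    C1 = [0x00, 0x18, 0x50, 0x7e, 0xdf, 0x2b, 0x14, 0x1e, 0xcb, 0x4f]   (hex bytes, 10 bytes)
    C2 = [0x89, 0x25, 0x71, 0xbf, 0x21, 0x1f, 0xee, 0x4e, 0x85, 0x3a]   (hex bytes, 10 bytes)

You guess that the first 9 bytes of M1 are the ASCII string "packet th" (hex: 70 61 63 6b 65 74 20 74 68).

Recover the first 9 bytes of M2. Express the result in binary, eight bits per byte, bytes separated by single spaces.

First, C1 ⊕ C2 = (M1 ⊕ K) ⊕ (M2 ⊕ K) = M1 ⊕ M2, so the key drops out. Then M2 = (M1 ⊕ M2) ⊕ M1 over the first 9 bytes.
byte 0: (00 XOR 89) XOR 70 = 89 XOR 70 = f9
byte 1: (18 XOR 25) XOR 61 = 3d XOR 61 = 5c
byte 2: (50 XOR 71) XOR 63 = 21 XOR 63 = 42
byte 3: (7e XOR bf) XOR 6b = c1 XOR 6b = aa
byte 4: (df XOR 21) XOR 65 = fe XOR 65 = 9b
byte 5: (2b XOR 1f) XOR 74 = 34 XOR 74 = 40
byte 6: (14 XOR ee) XOR 20 = fa XOR 20 = da
byte 7: (1e XOR 4e) XOR 74 = 50 XOR 74 = 24
byte 8: (cb XOR 85) XOR 68 = 4e XOR 68 = 26

11111001 01011100 01000010 10101010 10011011 01000000 11011010 00100100 00100110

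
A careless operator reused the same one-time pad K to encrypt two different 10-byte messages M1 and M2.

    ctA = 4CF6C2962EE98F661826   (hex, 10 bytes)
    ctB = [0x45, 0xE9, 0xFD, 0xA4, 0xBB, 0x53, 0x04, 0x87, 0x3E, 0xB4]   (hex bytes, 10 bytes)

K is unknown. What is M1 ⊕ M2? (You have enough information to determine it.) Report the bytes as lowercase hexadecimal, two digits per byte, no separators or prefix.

091f3f3295ba8be12692

ctA ⊕ ctB = (M1 ⊕ K) ⊕ (M2 ⊕ K) = M1 ⊕ M2 — the shared key cancels under XOR.
4c ⊕ 45 = 09
f6 ⊕ e9 = 1f
c2 ⊕ fd = 3f
96 ⊕ a4 = 32
2e ⊕ bb = 95
e9 ⊕ 53 = ba
8f ⊕ 04 = 8b
66 ⊕ 87 = e1
18 ⊕ 3e = 26
26 ⊕ b4 = 92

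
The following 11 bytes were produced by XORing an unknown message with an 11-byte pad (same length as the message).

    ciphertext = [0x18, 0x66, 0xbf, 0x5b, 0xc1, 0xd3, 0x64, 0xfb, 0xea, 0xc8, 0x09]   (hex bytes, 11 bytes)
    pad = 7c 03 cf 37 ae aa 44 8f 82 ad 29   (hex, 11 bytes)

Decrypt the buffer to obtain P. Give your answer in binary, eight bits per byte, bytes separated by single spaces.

01100100 01100101 01110000 01101100 01101111 01111001 00100000 01110100 01101000 01100101 00100000

XOR is its own inverse, so applying the key byte-wise gives the result directly.
18 xor 7c = 64
66 xor 03 = 65
bf xor cf = 70
5b xor 37 = 6c
c1 xor ae = 6f
d3 xor aa = 79
64 xor 44 = 20
fb xor 8f = 74
ea xor 82 = 68
c8 xor ad = 65
09 xor 29 = 20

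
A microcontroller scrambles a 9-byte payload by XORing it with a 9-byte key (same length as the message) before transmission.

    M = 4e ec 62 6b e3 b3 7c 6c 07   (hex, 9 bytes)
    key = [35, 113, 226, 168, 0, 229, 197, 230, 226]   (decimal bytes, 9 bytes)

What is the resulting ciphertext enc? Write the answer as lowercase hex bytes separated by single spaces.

XOR is its own inverse, so applying the key byte-wise gives the result directly.
 78 XOR  35 = 109
236 XOR 113 = 157
 98 XOR 226 = 128
107 XOR 168 = 195
227 XOR   0 = 227
179 XOR 229 =  86
124 XOR 197 = 185
108 XOR 230 = 138
  7 XOR 226 = 229

6d 9d 80 c3 e3 56 b9 8a e5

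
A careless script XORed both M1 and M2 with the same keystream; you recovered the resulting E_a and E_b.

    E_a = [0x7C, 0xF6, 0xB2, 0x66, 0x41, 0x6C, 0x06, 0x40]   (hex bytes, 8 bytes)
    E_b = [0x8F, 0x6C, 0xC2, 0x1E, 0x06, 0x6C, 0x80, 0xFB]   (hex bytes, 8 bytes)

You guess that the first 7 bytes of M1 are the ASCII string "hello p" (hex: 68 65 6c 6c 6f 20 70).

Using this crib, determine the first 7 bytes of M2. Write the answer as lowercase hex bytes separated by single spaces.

9b ff 1c 14 28 20 f6

First, E_a ⊕ E_b = (M1 ⊕ K) ⊕ (M2 ⊕ K) = M1 ⊕ M2, so the key drops out. Then M2 = (M1 ⊕ M2) ⊕ M1 over the first 7 bytes.
byte 0: (7c xor 8f) xor 68 = f3 xor 68 = 9b
byte 1: (f6 xor 6c) xor 65 = 9a xor 65 = ff
byte 2: (b2 xor c2) xor 6c = 70 xor 6c = 1c
byte 3: (66 xor 1e) xor 6c = 78 xor 6c = 14
byte 4: (41 xor 06) xor 6f = 47 xor 6f = 28
byte 5: (6c xor 6c) xor 20 = 00 xor 20 = 20
byte 6: (06 xor 80) xor 70 = 86 xor 70 = f6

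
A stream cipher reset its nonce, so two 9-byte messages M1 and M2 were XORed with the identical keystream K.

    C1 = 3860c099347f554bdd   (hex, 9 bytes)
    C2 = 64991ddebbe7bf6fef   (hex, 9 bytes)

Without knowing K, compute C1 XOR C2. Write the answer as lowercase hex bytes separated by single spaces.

C1 ⊕ C2 = (M1 ⊕ K) ⊕ (M2 ⊕ K) = M1 ⊕ M2 — the shared key cancels under XOR.
byte 0: 38 xor 64 = 5c
byte 1: 60 xor 99 = f9
byte 2: c0 xor 1d = dd
byte 3: 99 xor de = 47
byte 4: 34 xor bb = 8f
byte 5: 7f xor e7 = 98
byte 6: 55 xor bf = ea
byte 7: 4b xor 6f = 24
byte 8: dd xor ef = 32

5c f9 dd 47 8f 98 ea 24 32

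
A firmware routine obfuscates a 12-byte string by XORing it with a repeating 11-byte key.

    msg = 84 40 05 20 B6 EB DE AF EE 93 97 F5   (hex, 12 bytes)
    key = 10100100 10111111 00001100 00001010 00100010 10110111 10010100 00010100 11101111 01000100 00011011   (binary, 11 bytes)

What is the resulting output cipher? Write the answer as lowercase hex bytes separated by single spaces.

The 11-byte key repeats, so the effective keystream is a4 bf 0c 0a 22 b7 94 14 ef 44 1b a4.
byte 0: 84 ⊕ a4 = 20
byte 1: 40 ⊕ bf = ff
byte 2: 05 ⊕ 0c = 09
byte 3: 20 ⊕ 0a = 2a
byte 4: b6 ⊕ 22 = 94
byte 5: eb ⊕ b7 = 5c
byte 6: de ⊕ 94 = 4a
byte 7: af ⊕ 14 = bb
byte 8: ee ⊕ ef = 01
byte 9: 93 ⊕ 44 = d7
byte 10: 97 ⊕ 1b = 8c
byte 11: f5 ⊕ a4 = 51

20 ff 09 2a 94 5c 4a bb 01 d7 8c 51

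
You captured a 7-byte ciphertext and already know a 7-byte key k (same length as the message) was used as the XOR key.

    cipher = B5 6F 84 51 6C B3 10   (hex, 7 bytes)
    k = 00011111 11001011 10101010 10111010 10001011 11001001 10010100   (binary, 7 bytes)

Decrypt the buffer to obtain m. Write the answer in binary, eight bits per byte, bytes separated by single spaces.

XOR is its own inverse, so applying the key byte-wise gives the result directly.
byte 0: b5 ^ 1f = aa
byte 1: 6f ^ cb = a4
byte 2: 84 ^ aa = 2e
byte 3: 51 ^ ba = eb
byte 4: 6c ^ 8b = e7
byte 5: b3 ^ c9 = 7a
byte 6: 10 ^ 94 = 84

10101010 10100100 00101110 11101011 11100111 01111010 10000100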